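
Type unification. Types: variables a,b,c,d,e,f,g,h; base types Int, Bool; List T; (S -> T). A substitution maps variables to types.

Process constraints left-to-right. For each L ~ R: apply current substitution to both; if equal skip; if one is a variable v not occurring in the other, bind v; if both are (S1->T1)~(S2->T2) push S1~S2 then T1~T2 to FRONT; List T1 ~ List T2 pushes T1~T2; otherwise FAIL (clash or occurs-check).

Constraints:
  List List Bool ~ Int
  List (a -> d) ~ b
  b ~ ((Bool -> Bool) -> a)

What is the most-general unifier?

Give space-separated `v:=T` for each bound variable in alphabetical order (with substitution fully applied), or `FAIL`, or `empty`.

step 1: unify List List Bool ~ Int  [subst: {-} | 2 pending]
  clash: List List Bool vs Int

Answer: FAIL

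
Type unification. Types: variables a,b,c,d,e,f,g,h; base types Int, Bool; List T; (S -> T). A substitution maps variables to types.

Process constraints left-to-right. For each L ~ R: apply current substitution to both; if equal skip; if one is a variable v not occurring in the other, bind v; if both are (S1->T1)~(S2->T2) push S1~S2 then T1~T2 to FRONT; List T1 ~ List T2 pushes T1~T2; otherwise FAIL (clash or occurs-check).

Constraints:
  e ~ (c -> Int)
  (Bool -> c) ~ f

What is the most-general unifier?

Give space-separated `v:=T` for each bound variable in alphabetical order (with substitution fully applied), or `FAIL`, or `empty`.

step 1: unify e ~ (c -> Int)  [subst: {-} | 1 pending]
  bind e := (c -> Int)
step 2: unify (Bool -> c) ~ f  [subst: {e:=(c -> Int)} | 0 pending]
  bind f := (Bool -> c)

Answer: e:=(c -> Int) f:=(Bool -> c)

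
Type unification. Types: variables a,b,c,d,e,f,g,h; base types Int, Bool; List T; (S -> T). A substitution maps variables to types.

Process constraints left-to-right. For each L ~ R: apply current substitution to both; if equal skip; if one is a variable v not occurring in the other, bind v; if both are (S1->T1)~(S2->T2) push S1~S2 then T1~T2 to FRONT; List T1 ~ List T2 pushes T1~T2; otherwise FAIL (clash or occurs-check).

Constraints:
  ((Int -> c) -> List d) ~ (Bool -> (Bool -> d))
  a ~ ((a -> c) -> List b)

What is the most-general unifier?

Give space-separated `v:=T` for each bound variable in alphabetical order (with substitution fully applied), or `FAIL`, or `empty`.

step 1: unify ((Int -> c) -> List d) ~ (Bool -> (Bool -> d))  [subst: {-} | 1 pending]
  -> decompose arrow: push (Int -> c)~Bool, List d~(Bool -> d)
step 2: unify (Int -> c) ~ Bool  [subst: {-} | 2 pending]
  clash: (Int -> c) vs Bool

Answer: FAIL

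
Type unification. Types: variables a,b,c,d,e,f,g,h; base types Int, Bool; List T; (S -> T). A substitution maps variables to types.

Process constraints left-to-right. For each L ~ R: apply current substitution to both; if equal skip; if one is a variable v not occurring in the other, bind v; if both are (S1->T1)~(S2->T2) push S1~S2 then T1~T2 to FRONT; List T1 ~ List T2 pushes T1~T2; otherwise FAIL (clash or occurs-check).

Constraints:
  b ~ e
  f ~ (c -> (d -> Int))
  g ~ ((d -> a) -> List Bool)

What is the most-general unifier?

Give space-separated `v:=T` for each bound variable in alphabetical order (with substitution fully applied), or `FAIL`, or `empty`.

Answer: b:=e f:=(c -> (d -> Int)) g:=((d -> a) -> List Bool)

Derivation:
step 1: unify b ~ e  [subst: {-} | 2 pending]
  bind b := e
step 2: unify f ~ (c -> (d -> Int))  [subst: {b:=e} | 1 pending]
  bind f := (c -> (d -> Int))
step 3: unify g ~ ((d -> a) -> List Bool)  [subst: {b:=e, f:=(c -> (d -> Int))} | 0 pending]
  bind g := ((d -> a) -> List Bool)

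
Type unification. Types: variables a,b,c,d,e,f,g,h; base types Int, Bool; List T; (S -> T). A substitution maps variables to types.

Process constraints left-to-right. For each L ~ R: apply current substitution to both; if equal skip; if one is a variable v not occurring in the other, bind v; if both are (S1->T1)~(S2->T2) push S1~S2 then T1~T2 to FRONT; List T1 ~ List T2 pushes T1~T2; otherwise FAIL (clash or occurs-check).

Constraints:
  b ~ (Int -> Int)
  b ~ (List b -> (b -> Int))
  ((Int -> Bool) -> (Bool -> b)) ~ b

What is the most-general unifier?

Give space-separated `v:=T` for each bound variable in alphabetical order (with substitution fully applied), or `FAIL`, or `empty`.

step 1: unify b ~ (Int -> Int)  [subst: {-} | 2 pending]
  bind b := (Int -> Int)
step 2: unify (Int -> Int) ~ (List (Int -> Int) -> ((Int -> Int) -> Int))  [subst: {b:=(Int -> Int)} | 1 pending]
  -> decompose arrow: push Int~List (Int -> Int), Int~((Int -> Int) -> Int)
step 3: unify Int ~ List (Int -> Int)  [subst: {b:=(Int -> Int)} | 2 pending]
  clash: Int vs List (Int -> Int)

Answer: FAIL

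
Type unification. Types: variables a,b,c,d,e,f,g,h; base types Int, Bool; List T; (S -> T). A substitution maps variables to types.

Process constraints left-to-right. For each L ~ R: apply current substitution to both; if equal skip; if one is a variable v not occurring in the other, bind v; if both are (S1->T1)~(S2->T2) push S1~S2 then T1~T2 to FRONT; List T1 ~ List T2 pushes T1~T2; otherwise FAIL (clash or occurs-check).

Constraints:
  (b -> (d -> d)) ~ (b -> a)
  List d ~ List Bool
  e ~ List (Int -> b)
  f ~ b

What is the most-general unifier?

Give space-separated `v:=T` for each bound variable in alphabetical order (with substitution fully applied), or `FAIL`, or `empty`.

step 1: unify (b -> (d -> d)) ~ (b -> a)  [subst: {-} | 3 pending]
  -> decompose arrow: push b~b, (d -> d)~a
step 2: unify b ~ b  [subst: {-} | 4 pending]
  -> identical, skip
step 3: unify (d -> d) ~ a  [subst: {-} | 3 pending]
  bind a := (d -> d)
step 4: unify List d ~ List Bool  [subst: {a:=(d -> d)} | 2 pending]
  -> decompose List: push d~Bool
step 5: unify d ~ Bool  [subst: {a:=(d -> d)} | 2 pending]
  bind d := Bool
step 6: unify e ~ List (Int -> b)  [subst: {a:=(d -> d), d:=Bool} | 1 pending]
  bind e := List (Int -> b)
step 7: unify f ~ b  [subst: {a:=(d -> d), d:=Bool, e:=List (Int -> b)} | 0 pending]
  bind f := b

Answer: a:=(Bool -> Bool) d:=Bool e:=List (Int -> b) f:=b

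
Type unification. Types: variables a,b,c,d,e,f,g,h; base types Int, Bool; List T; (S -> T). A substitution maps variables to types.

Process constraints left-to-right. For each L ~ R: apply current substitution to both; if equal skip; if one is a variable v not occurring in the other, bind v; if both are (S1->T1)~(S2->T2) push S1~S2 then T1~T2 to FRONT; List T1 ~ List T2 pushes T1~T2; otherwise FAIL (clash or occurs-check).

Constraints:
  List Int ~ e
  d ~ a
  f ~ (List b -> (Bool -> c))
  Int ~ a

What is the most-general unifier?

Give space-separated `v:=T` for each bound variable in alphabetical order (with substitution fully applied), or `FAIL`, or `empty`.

step 1: unify List Int ~ e  [subst: {-} | 3 pending]
  bind e := List Int
step 2: unify d ~ a  [subst: {e:=List Int} | 2 pending]
  bind d := a
step 3: unify f ~ (List b -> (Bool -> c))  [subst: {e:=List Int, d:=a} | 1 pending]
  bind f := (List b -> (Bool -> c))
step 4: unify Int ~ a  [subst: {e:=List Int, d:=a, f:=(List b -> (Bool -> c))} | 0 pending]
  bind a := Int

Answer: a:=Int d:=Int e:=List Int f:=(List b -> (Bool -> c))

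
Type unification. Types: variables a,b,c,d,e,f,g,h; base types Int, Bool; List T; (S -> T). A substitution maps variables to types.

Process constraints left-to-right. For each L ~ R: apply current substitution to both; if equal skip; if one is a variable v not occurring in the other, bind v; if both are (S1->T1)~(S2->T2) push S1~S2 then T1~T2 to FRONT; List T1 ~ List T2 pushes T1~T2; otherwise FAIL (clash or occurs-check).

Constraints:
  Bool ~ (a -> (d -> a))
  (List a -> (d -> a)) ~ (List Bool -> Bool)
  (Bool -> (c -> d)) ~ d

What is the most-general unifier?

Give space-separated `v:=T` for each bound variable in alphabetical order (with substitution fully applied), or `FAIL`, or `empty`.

Answer: FAIL

Derivation:
step 1: unify Bool ~ (a -> (d -> a))  [subst: {-} | 2 pending]
  clash: Bool vs (a -> (d -> a))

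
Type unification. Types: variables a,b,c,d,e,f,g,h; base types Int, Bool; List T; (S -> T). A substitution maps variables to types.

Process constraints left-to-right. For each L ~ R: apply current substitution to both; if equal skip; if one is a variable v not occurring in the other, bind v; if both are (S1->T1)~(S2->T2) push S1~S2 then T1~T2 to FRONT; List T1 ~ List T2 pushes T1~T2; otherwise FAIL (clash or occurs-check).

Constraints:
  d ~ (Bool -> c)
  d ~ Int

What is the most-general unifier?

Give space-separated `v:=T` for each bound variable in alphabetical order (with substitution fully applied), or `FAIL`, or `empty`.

step 1: unify d ~ (Bool -> c)  [subst: {-} | 1 pending]
  bind d := (Bool -> c)
step 2: unify (Bool -> c) ~ Int  [subst: {d:=(Bool -> c)} | 0 pending]
  clash: (Bool -> c) vs Int

Answer: FAIL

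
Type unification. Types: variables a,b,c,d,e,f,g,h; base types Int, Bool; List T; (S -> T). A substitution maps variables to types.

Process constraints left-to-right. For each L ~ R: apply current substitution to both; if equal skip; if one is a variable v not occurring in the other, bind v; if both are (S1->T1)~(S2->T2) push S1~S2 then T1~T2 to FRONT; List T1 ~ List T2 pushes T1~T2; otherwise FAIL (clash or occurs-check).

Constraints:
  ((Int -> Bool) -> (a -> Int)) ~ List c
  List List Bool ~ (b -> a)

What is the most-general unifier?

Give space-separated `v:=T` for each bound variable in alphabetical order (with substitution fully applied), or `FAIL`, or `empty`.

Answer: FAIL

Derivation:
step 1: unify ((Int -> Bool) -> (a -> Int)) ~ List c  [subst: {-} | 1 pending]
  clash: ((Int -> Bool) -> (a -> Int)) vs List c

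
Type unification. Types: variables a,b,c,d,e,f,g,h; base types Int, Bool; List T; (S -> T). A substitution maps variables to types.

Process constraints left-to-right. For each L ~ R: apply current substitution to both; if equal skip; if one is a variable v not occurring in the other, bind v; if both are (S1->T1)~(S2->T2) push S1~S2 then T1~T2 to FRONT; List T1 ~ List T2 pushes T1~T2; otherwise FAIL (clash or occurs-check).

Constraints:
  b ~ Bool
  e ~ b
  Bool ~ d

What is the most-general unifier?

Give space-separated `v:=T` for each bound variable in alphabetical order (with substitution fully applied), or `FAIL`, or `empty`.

step 1: unify b ~ Bool  [subst: {-} | 2 pending]
  bind b := Bool
step 2: unify e ~ Bool  [subst: {b:=Bool} | 1 pending]
  bind e := Bool
step 3: unify Bool ~ d  [subst: {b:=Bool, e:=Bool} | 0 pending]
  bind d := Bool

Answer: b:=Bool d:=Bool e:=Bool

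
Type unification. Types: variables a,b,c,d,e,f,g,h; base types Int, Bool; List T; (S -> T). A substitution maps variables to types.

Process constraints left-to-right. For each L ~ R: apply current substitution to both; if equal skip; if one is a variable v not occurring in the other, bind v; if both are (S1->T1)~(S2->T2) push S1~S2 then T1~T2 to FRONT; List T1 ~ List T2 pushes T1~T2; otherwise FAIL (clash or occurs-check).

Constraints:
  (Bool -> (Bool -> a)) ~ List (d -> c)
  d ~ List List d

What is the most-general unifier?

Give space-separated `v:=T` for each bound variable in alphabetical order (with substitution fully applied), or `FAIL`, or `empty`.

step 1: unify (Bool -> (Bool -> a)) ~ List (d -> c)  [subst: {-} | 1 pending]
  clash: (Bool -> (Bool -> a)) vs List (d -> c)

Answer: FAIL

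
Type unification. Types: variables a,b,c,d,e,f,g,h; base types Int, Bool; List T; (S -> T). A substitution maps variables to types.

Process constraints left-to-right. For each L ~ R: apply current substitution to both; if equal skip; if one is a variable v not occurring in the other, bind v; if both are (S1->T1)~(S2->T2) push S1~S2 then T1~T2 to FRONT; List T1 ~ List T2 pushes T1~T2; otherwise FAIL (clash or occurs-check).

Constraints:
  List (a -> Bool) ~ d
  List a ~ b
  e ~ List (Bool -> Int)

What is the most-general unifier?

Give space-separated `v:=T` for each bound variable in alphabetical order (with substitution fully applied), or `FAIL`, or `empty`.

step 1: unify List (a -> Bool) ~ d  [subst: {-} | 2 pending]
  bind d := List (a -> Bool)
step 2: unify List a ~ b  [subst: {d:=List (a -> Bool)} | 1 pending]
  bind b := List a
step 3: unify e ~ List (Bool -> Int)  [subst: {d:=List (a -> Bool), b:=List a} | 0 pending]
  bind e := List (Bool -> Int)

Answer: b:=List a d:=List (a -> Bool) e:=List (Bool -> Int)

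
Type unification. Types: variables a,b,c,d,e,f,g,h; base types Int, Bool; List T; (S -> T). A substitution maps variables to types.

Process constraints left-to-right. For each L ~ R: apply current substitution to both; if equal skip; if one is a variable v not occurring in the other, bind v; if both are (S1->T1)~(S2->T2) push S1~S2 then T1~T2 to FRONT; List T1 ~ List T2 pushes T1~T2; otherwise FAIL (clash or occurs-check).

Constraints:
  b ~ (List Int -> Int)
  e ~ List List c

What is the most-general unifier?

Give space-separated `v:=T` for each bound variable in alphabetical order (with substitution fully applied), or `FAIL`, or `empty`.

step 1: unify b ~ (List Int -> Int)  [subst: {-} | 1 pending]
  bind b := (List Int -> Int)
step 2: unify e ~ List List c  [subst: {b:=(List Int -> Int)} | 0 pending]
  bind e := List List c

Answer: b:=(List Int -> Int) e:=List List c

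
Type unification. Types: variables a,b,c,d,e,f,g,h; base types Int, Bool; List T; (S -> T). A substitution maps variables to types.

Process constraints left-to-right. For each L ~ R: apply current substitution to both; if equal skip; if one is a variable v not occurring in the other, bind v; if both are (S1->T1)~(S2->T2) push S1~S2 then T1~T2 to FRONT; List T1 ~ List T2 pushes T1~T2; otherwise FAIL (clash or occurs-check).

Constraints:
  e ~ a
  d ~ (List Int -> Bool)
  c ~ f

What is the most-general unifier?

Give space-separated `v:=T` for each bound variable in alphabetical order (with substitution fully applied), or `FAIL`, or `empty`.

step 1: unify e ~ a  [subst: {-} | 2 pending]
  bind e := a
step 2: unify d ~ (List Int -> Bool)  [subst: {e:=a} | 1 pending]
  bind d := (List Int -> Bool)
step 3: unify c ~ f  [subst: {e:=a, d:=(List Int -> Bool)} | 0 pending]
  bind c := f

Answer: c:=f d:=(List Int -> Bool) e:=a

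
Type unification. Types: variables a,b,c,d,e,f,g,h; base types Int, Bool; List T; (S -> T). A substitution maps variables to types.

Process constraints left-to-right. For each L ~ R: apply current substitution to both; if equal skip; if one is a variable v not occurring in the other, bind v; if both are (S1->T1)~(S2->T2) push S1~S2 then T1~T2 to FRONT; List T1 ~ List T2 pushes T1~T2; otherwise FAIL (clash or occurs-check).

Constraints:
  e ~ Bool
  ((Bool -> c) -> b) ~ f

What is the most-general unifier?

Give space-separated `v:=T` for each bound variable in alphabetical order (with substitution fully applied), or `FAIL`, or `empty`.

Answer: e:=Bool f:=((Bool -> c) -> b)

Derivation:
step 1: unify e ~ Bool  [subst: {-} | 1 pending]
  bind e := Bool
step 2: unify ((Bool -> c) -> b) ~ f  [subst: {e:=Bool} | 0 pending]
  bind f := ((Bool -> c) -> b)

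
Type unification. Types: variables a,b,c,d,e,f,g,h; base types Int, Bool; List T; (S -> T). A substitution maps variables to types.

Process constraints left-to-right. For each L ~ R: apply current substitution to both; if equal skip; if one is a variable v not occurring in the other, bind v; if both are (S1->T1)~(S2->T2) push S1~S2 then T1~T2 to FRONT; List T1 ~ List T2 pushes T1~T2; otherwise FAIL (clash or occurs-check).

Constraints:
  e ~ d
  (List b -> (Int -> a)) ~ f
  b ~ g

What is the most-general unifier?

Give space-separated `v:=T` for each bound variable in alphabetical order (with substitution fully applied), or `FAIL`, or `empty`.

Answer: b:=g e:=d f:=(List g -> (Int -> a))

Derivation:
step 1: unify e ~ d  [subst: {-} | 2 pending]
  bind e := d
step 2: unify (List b -> (Int -> a)) ~ f  [subst: {e:=d} | 1 pending]
  bind f := (List b -> (Int -> a))
step 3: unify b ~ g  [subst: {e:=d, f:=(List b -> (Int -> a))} | 0 pending]
  bind b := g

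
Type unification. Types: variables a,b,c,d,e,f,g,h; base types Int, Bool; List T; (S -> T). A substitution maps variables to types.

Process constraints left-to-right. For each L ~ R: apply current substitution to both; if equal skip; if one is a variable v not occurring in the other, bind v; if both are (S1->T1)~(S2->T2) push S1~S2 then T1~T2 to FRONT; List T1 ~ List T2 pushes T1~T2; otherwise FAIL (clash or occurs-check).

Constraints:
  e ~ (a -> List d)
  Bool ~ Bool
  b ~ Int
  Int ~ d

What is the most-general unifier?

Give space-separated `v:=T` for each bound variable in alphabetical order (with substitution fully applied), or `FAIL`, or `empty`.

step 1: unify e ~ (a -> List d)  [subst: {-} | 3 pending]
  bind e := (a -> List d)
step 2: unify Bool ~ Bool  [subst: {e:=(a -> List d)} | 2 pending]
  -> identical, skip
step 3: unify b ~ Int  [subst: {e:=(a -> List d)} | 1 pending]
  bind b := Int
step 4: unify Int ~ d  [subst: {e:=(a -> List d), b:=Int} | 0 pending]
  bind d := Int

Answer: b:=Int d:=Int e:=(a -> List Int)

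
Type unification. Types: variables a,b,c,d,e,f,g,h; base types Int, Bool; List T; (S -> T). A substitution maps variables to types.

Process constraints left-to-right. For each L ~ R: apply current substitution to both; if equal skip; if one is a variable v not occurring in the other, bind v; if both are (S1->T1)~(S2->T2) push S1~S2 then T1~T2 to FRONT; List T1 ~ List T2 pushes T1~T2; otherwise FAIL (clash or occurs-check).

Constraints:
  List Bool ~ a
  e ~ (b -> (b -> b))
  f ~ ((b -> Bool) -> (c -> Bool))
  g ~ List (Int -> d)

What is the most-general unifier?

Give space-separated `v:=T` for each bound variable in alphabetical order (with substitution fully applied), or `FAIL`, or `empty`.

Answer: a:=List Bool e:=(b -> (b -> b)) f:=((b -> Bool) -> (c -> Bool)) g:=List (Int -> d)

Derivation:
step 1: unify List Bool ~ a  [subst: {-} | 3 pending]
  bind a := List Bool
step 2: unify e ~ (b -> (b -> b))  [subst: {a:=List Bool} | 2 pending]
  bind e := (b -> (b -> b))
step 3: unify f ~ ((b -> Bool) -> (c -> Bool))  [subst: {a:=List Bool, e:=(b -> (b -> b))} | 1 pending]
  bind f := ((b -> Bool) -> (c -> Bool))
step 4: unify g ~ List (Int -> d)  [subst: {a:=List Bool, e:=(b -> (b -> b)), f:=((b -> Bool) -> (c -> Bool))} | 0 pending]
  bind g := List (Int -> d)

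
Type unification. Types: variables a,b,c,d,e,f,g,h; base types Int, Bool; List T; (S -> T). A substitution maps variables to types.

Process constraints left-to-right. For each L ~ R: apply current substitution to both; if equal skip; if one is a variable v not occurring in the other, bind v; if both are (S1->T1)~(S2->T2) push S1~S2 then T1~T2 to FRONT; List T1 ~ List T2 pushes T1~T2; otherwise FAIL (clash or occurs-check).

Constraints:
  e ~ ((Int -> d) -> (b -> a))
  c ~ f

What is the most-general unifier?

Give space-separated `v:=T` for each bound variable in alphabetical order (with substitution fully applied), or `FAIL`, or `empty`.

step 1: unify e ~ ((Int -> d) -> (b -> a))  [subst: {-} | 1 pending]
  bind e := ((Int -> d) -> (b -> a))
step 2: unify c ~ f  [subst: {e:=((Int -> d) -> (b -> a))} | 0 pending]
  bind c := f

Answer: c:=f e:=((Int -> d) -> (b -> a))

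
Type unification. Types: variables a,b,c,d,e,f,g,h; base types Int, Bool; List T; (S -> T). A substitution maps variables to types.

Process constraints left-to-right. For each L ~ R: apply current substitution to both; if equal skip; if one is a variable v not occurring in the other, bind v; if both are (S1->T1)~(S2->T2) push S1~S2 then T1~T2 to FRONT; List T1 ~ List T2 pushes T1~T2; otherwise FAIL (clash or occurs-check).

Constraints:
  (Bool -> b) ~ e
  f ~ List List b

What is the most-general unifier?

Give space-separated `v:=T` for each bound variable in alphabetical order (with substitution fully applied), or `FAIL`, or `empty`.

Answer: e:=(Bool -> b) f:=List List b

Derivation:
step 1: unify (Bool -> b) ~ e  [subst: {-} | 1 pending]
  bind e := (Bool -> b)
step 2: unify f ~ List List b  [subst: {e:=(Bool -> b)} | 0 pending]
  bind f := List List b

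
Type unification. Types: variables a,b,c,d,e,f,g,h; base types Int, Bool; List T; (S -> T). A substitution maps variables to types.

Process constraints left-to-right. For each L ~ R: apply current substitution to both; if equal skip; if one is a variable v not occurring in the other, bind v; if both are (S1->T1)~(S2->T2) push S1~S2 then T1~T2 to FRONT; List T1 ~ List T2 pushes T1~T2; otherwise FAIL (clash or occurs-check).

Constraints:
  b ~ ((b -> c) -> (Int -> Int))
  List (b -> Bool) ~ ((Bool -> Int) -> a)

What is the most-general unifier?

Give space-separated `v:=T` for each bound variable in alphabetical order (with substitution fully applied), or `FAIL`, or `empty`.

step 1: unify b ~ ((b -> c) -> (Int -> Int))  [subst: {-} | 1 pending]
  occurs-check fail: b in ((b -> c) -> (Int -> Int))

Answer: FAIL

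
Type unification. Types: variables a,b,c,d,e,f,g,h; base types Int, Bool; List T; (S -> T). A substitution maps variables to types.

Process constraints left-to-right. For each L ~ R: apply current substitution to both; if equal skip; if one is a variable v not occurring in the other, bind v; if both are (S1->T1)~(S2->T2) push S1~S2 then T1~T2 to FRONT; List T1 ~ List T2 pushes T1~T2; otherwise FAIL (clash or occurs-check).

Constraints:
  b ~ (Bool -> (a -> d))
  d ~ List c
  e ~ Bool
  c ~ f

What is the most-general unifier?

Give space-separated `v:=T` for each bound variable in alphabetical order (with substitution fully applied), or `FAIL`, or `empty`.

step 1: unify b ~ (Bool -> (a -> d))  [subst: {-} | 3 pending]
  bind b := (Bool -> (a -> d))
step 2: unify d ~ List c  [subst: {b:=(Bool -> (a -> d))} | 2 pending]
  bind d := List c
step 3: unify e ~ Bool  [subst: {b:=(Bool -> (a -> d)), d:=List c} | 1 pending]
  bind e := Bool
step 4: unify c ~ f  [subst: {b:=(Bool -> (a -> d)), d:=List c, e:=Bool} | 0 pending]
  bind c := f

Answer: b:=(Bool -> (a -> List f)) c:=f d:=List f e:=Bool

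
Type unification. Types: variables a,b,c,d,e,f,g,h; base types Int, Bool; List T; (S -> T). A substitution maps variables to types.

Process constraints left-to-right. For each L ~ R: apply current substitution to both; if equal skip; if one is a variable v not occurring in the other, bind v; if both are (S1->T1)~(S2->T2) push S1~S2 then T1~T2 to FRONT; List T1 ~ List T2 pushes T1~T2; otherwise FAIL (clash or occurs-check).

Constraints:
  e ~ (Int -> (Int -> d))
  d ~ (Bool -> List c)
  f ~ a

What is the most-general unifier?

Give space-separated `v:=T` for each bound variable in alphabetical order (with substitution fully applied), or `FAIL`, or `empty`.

step 1: unify e ~ (Int -> (Int -> d))  [subst: {-} | 2 pending]
  bind e := (Int -> (Int -> d))
step 2: unify d ~ (Bool -> List c)  [subst: {e:=(Int -> (Int -> d))} | 1 pending]
  bind d := (Bool -> List c)
step 3: unify f ~ a  [subst: {e:=(Int -> (Int -> d)), d:=(Bool -> List c)} | 0 pending]
  bind f := a

Answer: d:=(Bool -> List c) e:=(Int -> (Int -> (Bool -> List c))) f:=a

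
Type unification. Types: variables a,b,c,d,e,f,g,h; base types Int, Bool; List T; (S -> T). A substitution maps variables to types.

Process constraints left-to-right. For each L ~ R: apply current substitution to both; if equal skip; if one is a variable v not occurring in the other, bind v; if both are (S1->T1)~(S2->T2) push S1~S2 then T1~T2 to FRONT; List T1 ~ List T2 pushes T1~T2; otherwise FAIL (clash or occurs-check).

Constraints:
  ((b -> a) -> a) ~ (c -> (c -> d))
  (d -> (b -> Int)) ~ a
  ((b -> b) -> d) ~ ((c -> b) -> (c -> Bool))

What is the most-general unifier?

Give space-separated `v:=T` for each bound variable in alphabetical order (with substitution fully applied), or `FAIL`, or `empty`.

Answer: FAIL

Derivation:
step 1: unify ((b -> a) -> a) ~ (c -> (c -> d))  [subst: {-} | 2 pending]
  -> decompose arrow: push (b -> a)~c, a~(c -> d)
step 2: unify (b -> a) ~ c  [subst: {-} | 3 pending]
  bind c := (b -> a)
step 3: unify a ~ ((b -> a) -> d)  [subst: {c:=(b -> a)} | 2 pending]
  occurs-check fail: a in ((b -> a) -> d)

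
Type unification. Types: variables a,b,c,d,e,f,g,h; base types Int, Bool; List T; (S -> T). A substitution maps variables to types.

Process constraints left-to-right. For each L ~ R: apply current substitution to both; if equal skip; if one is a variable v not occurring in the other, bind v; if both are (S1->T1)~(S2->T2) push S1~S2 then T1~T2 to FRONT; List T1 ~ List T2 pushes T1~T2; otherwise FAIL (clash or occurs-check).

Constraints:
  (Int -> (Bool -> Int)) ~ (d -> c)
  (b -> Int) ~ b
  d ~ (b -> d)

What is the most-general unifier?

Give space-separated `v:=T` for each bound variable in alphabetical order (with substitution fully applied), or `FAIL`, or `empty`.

Answer: FAIL

Derivation:
step 1: unify (Int -> (Bool -> Int)) ~ (d -> c)  [subst: {-} | 2 pending]
  -> decompose arrow: push Int~d, (Bool -> Int)~c
step 2: unify Int ~ d  [subst: {-} | 3 pending]
  bind d := Int
step 3: unify (Bool -> Int) ~ c  [subst: {d:=Int} | 2 pending]
  bind c := (Bool -> Int)
step 4: unify (b -> Int) ~ b  [subst: {d:=Int, c:=(Bool -> Int)} | 1 pending]
  occurs-check fail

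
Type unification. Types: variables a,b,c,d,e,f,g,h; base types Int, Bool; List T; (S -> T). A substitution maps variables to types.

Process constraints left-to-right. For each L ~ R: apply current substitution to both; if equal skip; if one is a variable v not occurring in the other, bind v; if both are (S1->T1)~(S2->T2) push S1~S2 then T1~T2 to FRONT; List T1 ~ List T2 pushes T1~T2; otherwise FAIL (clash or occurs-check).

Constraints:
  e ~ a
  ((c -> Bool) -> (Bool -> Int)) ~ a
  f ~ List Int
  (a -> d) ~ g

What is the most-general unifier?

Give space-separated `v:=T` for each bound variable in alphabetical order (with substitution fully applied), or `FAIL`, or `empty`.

step 1: unify e ~ a  [subst: {-} | 3 pending]
  bind e := a
step 2: unify ((c -> Bool) -> (Bool -> Int)) ~ a  [subst: {e:=a} | 2 pending]
  bind a := ((c -> Bool) -> (Bool -> Int))
step 3: unify f ~ List Int  [subst: {e:=a, a:=((c -> Bool) -> (Bool -> Int))} | 1 pending]
  bind f := List Int
step 4: unify (((c -> Bool) -> (Bool -> Int)) -> d) ~ g  [subst: {e:=a, a:=((c -> Bool) -> (Bool -> Int)), f:=List Int} | 0 pending]
  bind g := (((c -> Bool) -> (Bool -> Int)) -> d)

Answer: a:=((c -> Bool) -> (Bool -> Int)) e:=((c -> Bool) -> (Bool -> Int)) f:=List Int g:=(((c -> Bool) -> (Bool -> Int)) -> d)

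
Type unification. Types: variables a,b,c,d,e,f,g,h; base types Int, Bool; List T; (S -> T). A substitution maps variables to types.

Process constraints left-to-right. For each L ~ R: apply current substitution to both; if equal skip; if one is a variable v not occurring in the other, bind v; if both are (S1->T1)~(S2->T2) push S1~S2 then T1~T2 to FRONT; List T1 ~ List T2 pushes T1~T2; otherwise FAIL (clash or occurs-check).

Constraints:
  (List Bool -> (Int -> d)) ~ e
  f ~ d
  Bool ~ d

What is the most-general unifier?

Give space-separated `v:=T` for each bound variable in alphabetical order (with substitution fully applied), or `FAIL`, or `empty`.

step 1: unify (List Bool -> (Int -> d)) ~ e  [subst: {-} | 2 pending]
  bind e := (List Bool -> (Int -> d))
step 2: unify f ~ d  [subst: {e:=(List Bool -> (Int -> d))} | 1 pending]
  bind f := d
step 3: unify Bool ~ d  [subst: {e:=(List Bool -> (Int -> d)), f:=d} | 0 pending]
  bind d := Bool

Answer: d:=Bool e:=(List Bool -> (Int -> Bool)) f:=Bool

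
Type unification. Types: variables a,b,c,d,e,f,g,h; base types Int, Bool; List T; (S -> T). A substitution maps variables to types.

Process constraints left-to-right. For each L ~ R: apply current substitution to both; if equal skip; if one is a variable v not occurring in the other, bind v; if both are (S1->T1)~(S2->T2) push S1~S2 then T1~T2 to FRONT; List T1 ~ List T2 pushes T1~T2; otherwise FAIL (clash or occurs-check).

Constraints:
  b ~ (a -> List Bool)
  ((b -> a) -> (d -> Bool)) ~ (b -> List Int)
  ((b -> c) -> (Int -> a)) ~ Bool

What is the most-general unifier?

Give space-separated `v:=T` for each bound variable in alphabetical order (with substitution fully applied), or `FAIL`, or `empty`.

step 1: unify b ~ (a -> List Bool)  [subst: {-} | 2 pending]
  bind b := (a -> List Bool)
step 2: unify (((a -> List Bool) -> a) -> (d -> Bool)) ~ ((a -> List Bool) -> List Int)  [subst: {b:=(a -> List Bool)} | 1 pending]
  -> decompose arrow: push ((a -> List Bool) -> a)~(a -> List Bool), (d -> Bool)~List Int
step 3: unify ((a -> List Bool) -> a) ~ (a -> List Bool)  [subst: {b:=(a -> List Bool)} | 2 pending]
  -> decompose arrow: push (a -> List Bool)~a, a~List Bool
step 4: unify (a -> List Bool) ~ a  [subst: {b:=(a -> List Bool)} | 3 pending]
  occurs-check fail

Answer: FAIL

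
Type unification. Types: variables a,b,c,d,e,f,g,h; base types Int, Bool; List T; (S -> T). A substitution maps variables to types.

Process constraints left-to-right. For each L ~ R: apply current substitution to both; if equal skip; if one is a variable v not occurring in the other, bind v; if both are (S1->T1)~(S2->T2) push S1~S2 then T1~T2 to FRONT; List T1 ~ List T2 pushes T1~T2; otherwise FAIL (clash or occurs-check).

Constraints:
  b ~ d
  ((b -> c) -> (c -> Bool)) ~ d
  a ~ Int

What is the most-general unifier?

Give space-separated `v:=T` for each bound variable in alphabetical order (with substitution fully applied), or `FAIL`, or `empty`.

step 1: unify b ~ d  [subst: {-} | 2 pending]
  bind b := d
step 2: unify ((d -> c) -> (c -> Bool)) ~ d  [subst: {b:=d} | 1 pending]
  occurs-check fail

Answer: FAIL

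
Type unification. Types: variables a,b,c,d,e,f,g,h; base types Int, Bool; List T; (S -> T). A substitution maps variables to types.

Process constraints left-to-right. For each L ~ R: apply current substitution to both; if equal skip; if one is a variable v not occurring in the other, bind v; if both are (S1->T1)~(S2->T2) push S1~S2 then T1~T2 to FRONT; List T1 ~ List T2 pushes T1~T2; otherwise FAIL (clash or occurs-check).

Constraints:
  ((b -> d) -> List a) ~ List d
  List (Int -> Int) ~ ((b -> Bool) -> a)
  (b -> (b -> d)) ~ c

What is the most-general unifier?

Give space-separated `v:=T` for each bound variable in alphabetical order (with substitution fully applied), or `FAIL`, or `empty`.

Answer: FAIL

Derivation:
step 1: unify ((b -> d) -> List a) ~ List d  [subst: {-} | 2 pending]
  clash: ((b -> d) -> List a) vs List d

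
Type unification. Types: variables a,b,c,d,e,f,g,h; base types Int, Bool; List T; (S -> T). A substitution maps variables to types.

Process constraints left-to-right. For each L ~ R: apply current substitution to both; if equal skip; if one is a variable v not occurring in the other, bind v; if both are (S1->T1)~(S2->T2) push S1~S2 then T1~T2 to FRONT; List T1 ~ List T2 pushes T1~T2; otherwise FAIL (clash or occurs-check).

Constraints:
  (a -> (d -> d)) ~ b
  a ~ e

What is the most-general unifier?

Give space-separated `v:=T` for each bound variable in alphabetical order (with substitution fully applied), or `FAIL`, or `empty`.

step 1: unify (a -> (d -> d)) ~ b  [subst: {-} | 1 pending]
  bind b := (a -> (d -> d))
step 2: unify a ~ e  [subst: {b:=(a -> (d -> d))} | 0 pending]
  bind a := e

Answer: a:=e b:=(e -> (d -> d))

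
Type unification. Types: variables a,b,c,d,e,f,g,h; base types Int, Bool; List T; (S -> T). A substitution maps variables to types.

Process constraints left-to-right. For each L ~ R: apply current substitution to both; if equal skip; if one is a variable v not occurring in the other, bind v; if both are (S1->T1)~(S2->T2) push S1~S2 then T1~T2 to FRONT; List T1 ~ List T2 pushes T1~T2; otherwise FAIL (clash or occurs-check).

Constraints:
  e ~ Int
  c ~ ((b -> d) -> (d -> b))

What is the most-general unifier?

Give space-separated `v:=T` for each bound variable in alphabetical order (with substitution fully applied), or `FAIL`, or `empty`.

step 1: unify e ~ Int  [subst: {-} | 1 pending]
  bind e := Int
step 2: unify c ~ ((b -> d) -> (d -> b))  [subst: {e:=Int} | 0 pending]
  bind c := ((b -> d) -> (d -> b))

Answer: c:=((b -> d) -> (d -> b)) e:=Int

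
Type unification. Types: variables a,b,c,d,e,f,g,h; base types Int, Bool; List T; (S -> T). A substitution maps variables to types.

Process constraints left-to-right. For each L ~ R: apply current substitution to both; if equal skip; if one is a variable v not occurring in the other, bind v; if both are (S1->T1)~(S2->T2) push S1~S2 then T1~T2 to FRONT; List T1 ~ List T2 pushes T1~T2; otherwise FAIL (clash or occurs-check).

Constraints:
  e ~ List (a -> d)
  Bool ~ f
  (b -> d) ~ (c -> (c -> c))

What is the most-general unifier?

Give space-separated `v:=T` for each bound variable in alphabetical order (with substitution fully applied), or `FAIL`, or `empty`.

step 1: unify e ~ List (a -> d)  [subst: {-} | 2 pending]
  bind e := List (a -> d)
step 2: unify Bool ~ f  [subst: {e:=List (a -> d)} | 1 pending]
  bind f := Bool
step 3: unify (b -> d) ~ (c -> (c -> c))  [subst: {e:=List (a -> d), f:=Bool} | 0 pending]
  -> decompose arrow: push b~c, d~(c -> c)
step 4: unify b ~ c  [subst: {e:=List (a -> d), f:=Bool} | 1 pending]
  bind b := c
step 5: unify d ~ (c -> c)  [subst: {e:=List (a -> d), f:=Bool, b:=c} | 0 pending]
  bind d := (c -> c)

Answer: b:=c d:=(c -> c) e:=List (a -> (c -> c)) f:=Bool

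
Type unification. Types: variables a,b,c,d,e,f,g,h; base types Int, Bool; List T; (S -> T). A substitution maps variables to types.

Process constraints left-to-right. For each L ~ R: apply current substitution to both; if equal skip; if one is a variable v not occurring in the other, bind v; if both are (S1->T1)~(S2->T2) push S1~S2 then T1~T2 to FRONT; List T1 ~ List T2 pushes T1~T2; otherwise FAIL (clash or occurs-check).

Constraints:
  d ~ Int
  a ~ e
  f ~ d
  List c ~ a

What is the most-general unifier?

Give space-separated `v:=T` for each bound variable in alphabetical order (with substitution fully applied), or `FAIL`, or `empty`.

Answer: a:=List c d:=Int e:=List c f:=Int

Derivation:
step 1: unify d ~ Int  [subst: {-} | 3 pending]
  bind d := Int
step 2: unify a ~ e  [subst: {d:=Int} | 2 pending]
  bind a := e
step 3: unify f ~ Int  [subst: {d:=Int, a:=e} | 1 pending]
  bind f := Int
step 4: unify List c ~ e  [subst: {d:=Int, a:=e, f:=Int} | 0 pending]
  bind e := List c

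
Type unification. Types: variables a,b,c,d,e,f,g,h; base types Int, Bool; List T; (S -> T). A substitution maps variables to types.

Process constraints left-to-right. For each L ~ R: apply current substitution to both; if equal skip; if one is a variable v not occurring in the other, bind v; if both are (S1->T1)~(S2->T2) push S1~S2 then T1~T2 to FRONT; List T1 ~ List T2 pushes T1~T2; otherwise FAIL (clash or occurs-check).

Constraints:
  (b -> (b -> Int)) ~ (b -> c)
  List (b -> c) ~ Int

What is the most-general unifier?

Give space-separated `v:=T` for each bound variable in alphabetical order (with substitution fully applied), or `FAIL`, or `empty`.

Answer: FAIL

Derivation:
step 1: unify (b -> (b -> Int)) ~ (b -> c)  [subst: {-} | 1 pending]
  -> decompose arrow: push b~b, (b -> Int)~c
step 2: unify b ~ b  [subst: {-} | 2 pending]
  -> identical, skip
step 3: unify (b -> Int) ~ c  [subst: {-} | 1 pending]
  bind c := (b -> Int)
step 4: unify List (b -> (b -> Int)) ~ Int  [subst: {c:=(b -> Int)} | 0 pending]
  clash: List (b -> (b -> Int)) vs Int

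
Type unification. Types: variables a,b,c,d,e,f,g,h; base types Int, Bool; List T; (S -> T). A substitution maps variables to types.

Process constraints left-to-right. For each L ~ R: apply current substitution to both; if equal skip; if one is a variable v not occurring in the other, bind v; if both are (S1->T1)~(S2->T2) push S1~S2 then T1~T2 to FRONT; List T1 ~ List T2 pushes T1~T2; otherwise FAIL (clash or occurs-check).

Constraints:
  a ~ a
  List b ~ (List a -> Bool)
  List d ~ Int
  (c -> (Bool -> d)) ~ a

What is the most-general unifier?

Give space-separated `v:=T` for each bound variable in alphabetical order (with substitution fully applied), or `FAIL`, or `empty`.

Answer: FAIL

Derivation:
step 1: unify a ~ a  [subst: {-} | 3 pending]
  -> identical, skip
step 2: unify List b ~ (List a -> Bool)  [subst: {-} | 2 pending]
  clash: List b vs (List a -> Bool)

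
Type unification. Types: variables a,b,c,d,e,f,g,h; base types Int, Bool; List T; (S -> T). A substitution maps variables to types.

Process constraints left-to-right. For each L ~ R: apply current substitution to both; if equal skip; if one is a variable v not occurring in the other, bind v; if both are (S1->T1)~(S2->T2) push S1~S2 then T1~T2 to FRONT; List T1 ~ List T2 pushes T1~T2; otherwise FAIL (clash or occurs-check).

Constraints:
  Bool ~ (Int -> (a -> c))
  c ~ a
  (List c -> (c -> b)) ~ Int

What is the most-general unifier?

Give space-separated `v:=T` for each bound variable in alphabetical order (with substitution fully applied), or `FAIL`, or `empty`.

step 1: unify Bool ~ (Int -> (a -> c))  [subst: {-} | 2 pending]
  clash: Bool vs (Int -> (a -> c))

Answer: FAIL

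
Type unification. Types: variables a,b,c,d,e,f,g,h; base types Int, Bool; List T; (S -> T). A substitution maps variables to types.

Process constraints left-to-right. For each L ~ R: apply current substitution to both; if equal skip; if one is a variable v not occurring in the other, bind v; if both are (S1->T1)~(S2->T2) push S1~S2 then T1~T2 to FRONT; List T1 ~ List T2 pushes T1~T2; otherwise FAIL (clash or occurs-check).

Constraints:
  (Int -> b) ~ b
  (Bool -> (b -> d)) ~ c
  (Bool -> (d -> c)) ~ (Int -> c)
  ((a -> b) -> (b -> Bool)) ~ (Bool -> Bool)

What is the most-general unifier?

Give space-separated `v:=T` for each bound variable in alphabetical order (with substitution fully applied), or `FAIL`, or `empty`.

Answer: FAIL

Derivation:
step 1: unify (Int -> b) ~ b  [subst: {-} | 3 pending]
  occurs-check fail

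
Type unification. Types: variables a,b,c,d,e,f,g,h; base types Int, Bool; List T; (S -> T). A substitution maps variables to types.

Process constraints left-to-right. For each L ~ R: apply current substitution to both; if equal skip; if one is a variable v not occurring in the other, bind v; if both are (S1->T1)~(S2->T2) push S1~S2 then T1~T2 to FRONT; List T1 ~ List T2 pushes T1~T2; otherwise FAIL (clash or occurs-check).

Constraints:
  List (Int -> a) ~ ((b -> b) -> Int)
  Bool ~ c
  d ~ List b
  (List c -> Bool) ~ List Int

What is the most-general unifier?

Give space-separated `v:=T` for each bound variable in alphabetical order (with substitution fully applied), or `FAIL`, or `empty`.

step 1: unify List (Int -> a) ~ ((b -> b) -> Int)  [subst: {-} | 3 pending]
  clash: List (Int -> a) vs ((b -> b) -> Int)

Answer: FAIL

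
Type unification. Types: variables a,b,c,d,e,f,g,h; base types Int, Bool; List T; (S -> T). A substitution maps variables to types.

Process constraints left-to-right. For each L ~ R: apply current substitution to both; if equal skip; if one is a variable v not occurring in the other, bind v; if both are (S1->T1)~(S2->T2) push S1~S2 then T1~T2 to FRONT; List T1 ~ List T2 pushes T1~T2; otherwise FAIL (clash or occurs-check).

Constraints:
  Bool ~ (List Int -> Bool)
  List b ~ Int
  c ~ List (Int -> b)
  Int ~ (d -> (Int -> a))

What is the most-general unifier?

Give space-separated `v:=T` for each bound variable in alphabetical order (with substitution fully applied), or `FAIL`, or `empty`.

Answer: FAIL

Derivation:
step 1: unify Bool ~ (List Int -> Bool)  [subst: {-} | 3 pending]
  clash: Bool vs (List Int -> Bool)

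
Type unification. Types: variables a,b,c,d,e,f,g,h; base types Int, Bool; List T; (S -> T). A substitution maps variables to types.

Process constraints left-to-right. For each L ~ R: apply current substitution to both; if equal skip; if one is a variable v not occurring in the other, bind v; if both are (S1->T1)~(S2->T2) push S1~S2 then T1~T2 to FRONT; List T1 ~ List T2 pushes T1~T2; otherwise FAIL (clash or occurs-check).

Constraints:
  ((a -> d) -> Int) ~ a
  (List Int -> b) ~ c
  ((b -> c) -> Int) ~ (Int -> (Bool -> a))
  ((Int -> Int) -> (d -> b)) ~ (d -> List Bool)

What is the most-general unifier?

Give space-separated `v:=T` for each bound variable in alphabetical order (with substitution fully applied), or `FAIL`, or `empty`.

Answer: FAIL

Derivation:
step 1: unify ((a -> d) -> Int) ~ a  [subst: {-} | 3 pending]
  occurs-check fail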